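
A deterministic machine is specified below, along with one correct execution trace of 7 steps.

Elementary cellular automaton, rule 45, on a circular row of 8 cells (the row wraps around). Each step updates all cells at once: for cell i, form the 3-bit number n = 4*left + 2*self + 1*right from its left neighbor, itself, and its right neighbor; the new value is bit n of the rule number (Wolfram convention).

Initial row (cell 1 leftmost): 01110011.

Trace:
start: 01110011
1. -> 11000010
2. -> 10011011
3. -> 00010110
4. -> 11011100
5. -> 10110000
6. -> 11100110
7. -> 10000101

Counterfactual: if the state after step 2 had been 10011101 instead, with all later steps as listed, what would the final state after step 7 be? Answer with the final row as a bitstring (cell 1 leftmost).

01011010

state after step 2 := 10011101
3. -> 00010011
4. -> 01010010
5. -> 01110010
6. -> 01000010
7. -> 01011010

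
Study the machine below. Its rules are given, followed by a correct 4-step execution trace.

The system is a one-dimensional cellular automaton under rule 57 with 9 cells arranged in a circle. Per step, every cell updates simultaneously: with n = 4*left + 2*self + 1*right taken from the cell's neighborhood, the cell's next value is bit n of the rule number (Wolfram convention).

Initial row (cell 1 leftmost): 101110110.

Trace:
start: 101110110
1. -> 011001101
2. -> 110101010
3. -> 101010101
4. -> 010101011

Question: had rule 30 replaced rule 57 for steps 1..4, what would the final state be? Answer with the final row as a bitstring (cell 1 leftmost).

011111100

(re-executing steps 1..4 under rule 30; state before step 1: 101110110)
1. -> 101000100
2. -> 101101111
3. -> 001001000
4. -> 011111100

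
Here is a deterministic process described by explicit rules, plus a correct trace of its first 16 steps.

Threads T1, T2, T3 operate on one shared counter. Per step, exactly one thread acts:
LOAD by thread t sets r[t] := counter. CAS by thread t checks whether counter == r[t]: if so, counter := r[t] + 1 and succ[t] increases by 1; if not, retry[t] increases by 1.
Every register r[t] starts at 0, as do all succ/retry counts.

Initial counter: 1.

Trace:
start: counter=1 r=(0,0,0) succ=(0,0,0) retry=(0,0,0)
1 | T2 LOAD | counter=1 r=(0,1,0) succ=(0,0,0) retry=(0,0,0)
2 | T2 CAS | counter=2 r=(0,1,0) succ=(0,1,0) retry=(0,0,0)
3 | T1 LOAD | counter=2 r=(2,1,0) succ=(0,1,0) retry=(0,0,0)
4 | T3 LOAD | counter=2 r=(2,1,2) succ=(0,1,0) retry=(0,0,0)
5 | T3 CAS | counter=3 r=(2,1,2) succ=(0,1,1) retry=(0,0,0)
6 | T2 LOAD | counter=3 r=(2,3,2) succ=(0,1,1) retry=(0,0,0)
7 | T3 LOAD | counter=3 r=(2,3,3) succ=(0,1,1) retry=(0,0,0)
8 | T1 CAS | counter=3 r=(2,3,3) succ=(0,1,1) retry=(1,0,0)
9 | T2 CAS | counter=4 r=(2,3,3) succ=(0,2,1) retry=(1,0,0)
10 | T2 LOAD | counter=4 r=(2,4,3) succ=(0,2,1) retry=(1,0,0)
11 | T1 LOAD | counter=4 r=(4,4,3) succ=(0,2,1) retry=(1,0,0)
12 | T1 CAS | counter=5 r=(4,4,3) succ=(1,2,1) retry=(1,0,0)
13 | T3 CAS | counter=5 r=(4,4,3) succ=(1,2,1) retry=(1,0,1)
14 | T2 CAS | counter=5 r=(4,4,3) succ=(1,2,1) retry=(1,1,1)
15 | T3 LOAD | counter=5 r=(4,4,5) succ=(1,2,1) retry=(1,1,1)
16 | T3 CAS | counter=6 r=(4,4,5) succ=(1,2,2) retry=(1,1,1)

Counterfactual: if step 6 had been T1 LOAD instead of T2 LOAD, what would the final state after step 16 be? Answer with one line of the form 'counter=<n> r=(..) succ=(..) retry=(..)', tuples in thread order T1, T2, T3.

(re-executing from step 6 with the substitution; state before step 6: counter=3 r=(2,1,2) succ=(0,1,1) retry=(0,0,0))
6 | T1 LOAD | counter=3 r=(3,1,2) succ=(0,1,1) retry=(0,0,0)
7 | T3 LOAD | counter=3 r=(3,1,3) succ=(0,1,1) retry=(0,0,0)
8 | T1 CAS | counter=4 r=(3,1,3) succ=(1,1,1) retry=(0,0,0)
9 | T2 CAS | counter=4 r=(3,1,3) succ=(1,1,1) retry=(0,1,0)
10 | T2 LOAD | counter=4 r=(3,4,3) succ=(1,1,1) retry=(0,1,0)
11 | T1 LOAD | counter=4 r=(4,4,3) succ=(1,1,1) retry=(0,1,0)
12 | T1 CAS | counter=5 r=(4,4,3) succ=(2,1,1) retry=(0,1,0)
13 | T3 CAS | counter=5 r=(4,4,3) succ=(2,1,1) retry=(0,1,1)
14 | T2 CAS | counter=5 r=(4,4,3) succ=(2,1,1) retry=(0,2,1)
15 | T3 LOAD | counter=5 r=(4,4,5) succ=(2,1,1) retry=(0,2,1)
16 | T3 CAS | counter=6 r=(4,4,5) succ=(2,1,2) retry=(0,2,1)

counter=6 r=(4,4,5) succ=(2,1,2) retry=(0,2,1)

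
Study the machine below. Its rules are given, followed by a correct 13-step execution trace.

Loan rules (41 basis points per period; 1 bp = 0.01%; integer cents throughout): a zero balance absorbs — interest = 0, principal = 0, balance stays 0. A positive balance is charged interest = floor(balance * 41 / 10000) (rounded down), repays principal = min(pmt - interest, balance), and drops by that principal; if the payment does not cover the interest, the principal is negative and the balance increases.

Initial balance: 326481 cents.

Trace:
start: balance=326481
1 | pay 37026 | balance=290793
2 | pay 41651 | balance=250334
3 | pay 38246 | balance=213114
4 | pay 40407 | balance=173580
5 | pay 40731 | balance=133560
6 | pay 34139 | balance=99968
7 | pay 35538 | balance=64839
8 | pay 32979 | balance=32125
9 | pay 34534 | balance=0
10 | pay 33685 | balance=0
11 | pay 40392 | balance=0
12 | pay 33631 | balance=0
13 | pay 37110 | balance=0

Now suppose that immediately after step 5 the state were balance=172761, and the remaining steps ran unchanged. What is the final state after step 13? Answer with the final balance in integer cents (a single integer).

state after step 5 := balance=172761
6 | pay 34139 | balance=139330
7 | pay 35538 | balance=104363
8 | pay 32979 | balance=71811
9 | pay 34534 | balance=37571
10 | pay 33685 | balance=4040
11 | pay 40392 | balance=0
12 | pay 33631 | balance=0
13 | pay 37110 | balance=0

0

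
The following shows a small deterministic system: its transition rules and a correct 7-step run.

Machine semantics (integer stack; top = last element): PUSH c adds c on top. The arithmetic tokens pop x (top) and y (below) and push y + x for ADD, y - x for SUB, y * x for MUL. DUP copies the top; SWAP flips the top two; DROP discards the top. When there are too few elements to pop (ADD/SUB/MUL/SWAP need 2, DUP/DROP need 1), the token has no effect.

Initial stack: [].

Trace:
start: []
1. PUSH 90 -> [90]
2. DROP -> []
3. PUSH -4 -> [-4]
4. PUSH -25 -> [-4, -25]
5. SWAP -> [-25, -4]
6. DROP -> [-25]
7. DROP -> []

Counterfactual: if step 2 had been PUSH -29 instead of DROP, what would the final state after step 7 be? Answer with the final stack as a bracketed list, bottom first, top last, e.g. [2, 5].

[90, -29]

(re-executing from step 2 with the substitution; state before step 2: [90])
2. PUSH -29 -> [90, -29]
3. PUSH -4 -> [90, -29, -4]
4. PUSH -25 -> [90, -29, -4, -25]
5. SWAP -> [90, -29, -25, -4]
6. DROP -> [90, -29, -25]
7. DROP -> [90, -29]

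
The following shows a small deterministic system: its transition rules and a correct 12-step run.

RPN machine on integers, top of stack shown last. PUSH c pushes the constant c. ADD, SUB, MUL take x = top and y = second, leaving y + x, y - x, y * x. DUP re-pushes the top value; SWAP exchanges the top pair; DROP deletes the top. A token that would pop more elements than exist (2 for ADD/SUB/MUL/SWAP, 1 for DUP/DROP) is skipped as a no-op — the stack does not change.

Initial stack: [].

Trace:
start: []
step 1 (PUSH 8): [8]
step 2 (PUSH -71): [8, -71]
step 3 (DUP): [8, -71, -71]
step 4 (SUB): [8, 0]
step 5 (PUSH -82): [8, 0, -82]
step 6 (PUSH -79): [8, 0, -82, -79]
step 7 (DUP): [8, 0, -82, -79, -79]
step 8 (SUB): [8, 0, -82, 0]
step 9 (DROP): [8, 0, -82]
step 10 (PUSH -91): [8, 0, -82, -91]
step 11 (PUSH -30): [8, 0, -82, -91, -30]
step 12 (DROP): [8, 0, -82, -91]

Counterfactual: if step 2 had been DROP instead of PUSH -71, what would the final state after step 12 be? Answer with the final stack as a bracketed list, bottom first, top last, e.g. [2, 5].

(re-executing from step 2 with the substitution; state before step 2: [8])
step 2 (DROP): []
step 3 (DUP): []
step 4 (SUB): []
step 5 (PUSH -82): [-82]
step 6 (PUSH -79): [-82, -79]
step 7 (DUP): [-82, -79, -79]
step 8 (SUB): [-82, 0]
step 9 (DROP): [-82]
step 10 (PUSH -91): [-82, -91]
step 11 (PUSH -30): [-82, -91, -30]
step 12 (DROP): [-82, -91]

[-82, -91]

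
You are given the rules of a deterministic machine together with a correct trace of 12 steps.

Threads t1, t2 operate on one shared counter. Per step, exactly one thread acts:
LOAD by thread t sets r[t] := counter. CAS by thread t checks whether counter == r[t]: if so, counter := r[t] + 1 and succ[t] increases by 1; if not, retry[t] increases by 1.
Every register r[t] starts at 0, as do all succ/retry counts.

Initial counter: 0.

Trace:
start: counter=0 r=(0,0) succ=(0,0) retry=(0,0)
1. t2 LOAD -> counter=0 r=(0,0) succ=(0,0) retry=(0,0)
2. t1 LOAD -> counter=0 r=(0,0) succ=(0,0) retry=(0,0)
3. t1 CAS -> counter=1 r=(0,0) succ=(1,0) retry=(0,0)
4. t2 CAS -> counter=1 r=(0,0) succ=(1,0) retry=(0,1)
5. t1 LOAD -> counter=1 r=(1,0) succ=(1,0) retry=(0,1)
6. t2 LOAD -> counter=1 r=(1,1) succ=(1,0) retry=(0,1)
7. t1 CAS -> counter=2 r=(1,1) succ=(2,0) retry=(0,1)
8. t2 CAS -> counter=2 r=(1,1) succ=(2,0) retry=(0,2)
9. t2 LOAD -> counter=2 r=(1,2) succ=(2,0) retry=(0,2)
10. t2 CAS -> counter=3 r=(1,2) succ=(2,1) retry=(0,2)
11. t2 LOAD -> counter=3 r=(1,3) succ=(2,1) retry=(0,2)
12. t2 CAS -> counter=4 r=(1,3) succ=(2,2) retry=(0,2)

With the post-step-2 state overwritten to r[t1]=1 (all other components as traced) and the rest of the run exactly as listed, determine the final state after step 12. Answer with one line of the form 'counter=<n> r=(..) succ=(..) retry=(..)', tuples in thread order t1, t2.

counter=4 r=(1,3) succ=(1,3) retry=(1,1)

state after step 2 := counter=0 r=(1,0) succ=(0,0) retry=(0,0)
3. t1 CAS -> counter=0 r=(1,0) succ=(0,0) retry=(1,0)
4. t2 CAS -> counter=1 r=(1,0) succ=(0,1) retry=(1,0)
5. t1 LOAD -> counter=1 r=(1,0) succ=(0,1) retry=(1,0)
6. t2 LOAD -> counter=1 r=(1,1) succ=(0,1) retry=(1,0)
7. t1 CAS -> counter=2 r=(1,1) succ=(1,1) retry=(1,0)
8. t2 CAS -> counter=2 r=(1,1) succ=(1,1) retry=(1,1)
9. t2 LOAD -> counter=2 r=(1,2) succ=(1,1) retry=(1,1)
10. t2 CAS -> counter=3 r=(1,2) succ=(1,2) retry=(1,1)
11. t2 LOAD -> counter=3 r=(1,3) succ=(1,2) retry=(1,1)
12. t2 CAS -> counter=4 r=(1,3) succ=(1,3) retry=(1,1)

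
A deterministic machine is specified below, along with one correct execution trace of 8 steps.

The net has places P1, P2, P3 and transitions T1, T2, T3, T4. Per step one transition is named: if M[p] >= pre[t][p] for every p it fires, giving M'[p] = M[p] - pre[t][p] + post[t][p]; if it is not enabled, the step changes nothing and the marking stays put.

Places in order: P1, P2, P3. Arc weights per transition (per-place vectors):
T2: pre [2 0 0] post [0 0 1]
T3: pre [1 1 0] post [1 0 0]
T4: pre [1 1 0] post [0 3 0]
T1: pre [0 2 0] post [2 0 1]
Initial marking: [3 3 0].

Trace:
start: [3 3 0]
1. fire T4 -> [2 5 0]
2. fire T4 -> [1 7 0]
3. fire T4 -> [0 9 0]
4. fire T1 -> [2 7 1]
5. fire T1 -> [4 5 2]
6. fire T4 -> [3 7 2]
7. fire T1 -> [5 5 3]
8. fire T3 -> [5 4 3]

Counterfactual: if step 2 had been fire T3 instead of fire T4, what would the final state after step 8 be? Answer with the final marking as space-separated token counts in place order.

6 1 3

(re-executing from step 2 with the substitution; state before step 2: [2 5 0])
2. fire T3 -> [2 4 0]
3. fire T4 -> [1 6 0]
4. fire T1 -> [3 4 1]
5. fire T1 -> [5 2 2]
6. fire T4 -> [4 4 2]
7. fire T1 -> [6 2 3]
8. fire T3 -> [6 1 3]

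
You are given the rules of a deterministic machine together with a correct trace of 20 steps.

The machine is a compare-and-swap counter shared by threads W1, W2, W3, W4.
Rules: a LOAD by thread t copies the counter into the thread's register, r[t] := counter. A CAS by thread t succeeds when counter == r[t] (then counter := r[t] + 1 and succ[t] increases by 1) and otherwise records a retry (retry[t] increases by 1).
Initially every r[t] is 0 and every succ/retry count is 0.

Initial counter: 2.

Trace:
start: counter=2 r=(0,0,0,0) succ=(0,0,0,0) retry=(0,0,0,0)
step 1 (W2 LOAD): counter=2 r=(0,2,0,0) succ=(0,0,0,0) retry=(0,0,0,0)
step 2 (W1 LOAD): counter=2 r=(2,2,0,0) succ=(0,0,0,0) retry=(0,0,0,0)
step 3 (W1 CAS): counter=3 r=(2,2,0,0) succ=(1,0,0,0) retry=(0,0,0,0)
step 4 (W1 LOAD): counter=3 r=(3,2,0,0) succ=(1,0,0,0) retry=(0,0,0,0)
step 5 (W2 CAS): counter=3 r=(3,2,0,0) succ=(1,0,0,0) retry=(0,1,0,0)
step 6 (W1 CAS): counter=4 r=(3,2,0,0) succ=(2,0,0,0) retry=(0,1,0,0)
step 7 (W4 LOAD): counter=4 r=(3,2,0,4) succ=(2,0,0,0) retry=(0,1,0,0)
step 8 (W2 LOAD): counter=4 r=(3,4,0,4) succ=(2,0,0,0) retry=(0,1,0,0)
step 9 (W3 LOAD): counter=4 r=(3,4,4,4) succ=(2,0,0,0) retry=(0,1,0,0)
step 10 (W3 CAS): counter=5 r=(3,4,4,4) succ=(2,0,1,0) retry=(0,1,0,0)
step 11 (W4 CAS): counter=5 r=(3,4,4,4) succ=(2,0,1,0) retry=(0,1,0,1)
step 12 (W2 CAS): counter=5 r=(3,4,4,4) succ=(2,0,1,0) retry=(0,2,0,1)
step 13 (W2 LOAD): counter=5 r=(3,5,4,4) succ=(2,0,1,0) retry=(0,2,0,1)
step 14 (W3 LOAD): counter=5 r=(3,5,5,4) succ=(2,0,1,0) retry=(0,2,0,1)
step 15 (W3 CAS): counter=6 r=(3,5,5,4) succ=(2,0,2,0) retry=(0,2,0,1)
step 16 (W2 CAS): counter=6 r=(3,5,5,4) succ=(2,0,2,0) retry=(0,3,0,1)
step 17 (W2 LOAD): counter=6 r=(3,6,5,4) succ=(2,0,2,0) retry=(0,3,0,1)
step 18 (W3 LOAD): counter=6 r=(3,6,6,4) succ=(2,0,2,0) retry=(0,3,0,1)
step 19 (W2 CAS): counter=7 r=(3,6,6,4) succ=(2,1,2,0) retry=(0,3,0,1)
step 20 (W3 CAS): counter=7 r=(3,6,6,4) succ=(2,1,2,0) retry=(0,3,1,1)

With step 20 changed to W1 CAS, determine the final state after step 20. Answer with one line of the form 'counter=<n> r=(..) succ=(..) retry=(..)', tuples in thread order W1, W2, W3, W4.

(re-executing from step 20 with the substitution; state before step 20: counter=7 r=(3,6,6,4) succ=(2,1,2,0) retry=(0,3,0,1))
step 20 (W1 CAS): counter=7 r=(3,6,6,4) succ=(2,1,2,0) retry=(1,3,0,1)

counter=7 r=(3,6,6,4) succ=(2,1,2,0) retry=(1,3,0,1)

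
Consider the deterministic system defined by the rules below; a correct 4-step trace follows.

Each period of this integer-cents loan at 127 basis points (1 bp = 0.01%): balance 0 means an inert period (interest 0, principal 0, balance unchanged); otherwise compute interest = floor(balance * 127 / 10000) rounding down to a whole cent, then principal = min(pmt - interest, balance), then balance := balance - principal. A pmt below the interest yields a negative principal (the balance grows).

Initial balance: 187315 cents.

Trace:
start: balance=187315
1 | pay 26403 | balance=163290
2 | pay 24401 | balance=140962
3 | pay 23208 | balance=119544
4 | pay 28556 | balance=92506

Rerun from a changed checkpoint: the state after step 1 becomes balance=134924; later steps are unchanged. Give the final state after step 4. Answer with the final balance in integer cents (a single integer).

state after step 1 := balance=134924
2 | pay 24401 | balance=112236
3 | pay 23208 | balance=90453
4 | pay 28556 | balance=63045

63045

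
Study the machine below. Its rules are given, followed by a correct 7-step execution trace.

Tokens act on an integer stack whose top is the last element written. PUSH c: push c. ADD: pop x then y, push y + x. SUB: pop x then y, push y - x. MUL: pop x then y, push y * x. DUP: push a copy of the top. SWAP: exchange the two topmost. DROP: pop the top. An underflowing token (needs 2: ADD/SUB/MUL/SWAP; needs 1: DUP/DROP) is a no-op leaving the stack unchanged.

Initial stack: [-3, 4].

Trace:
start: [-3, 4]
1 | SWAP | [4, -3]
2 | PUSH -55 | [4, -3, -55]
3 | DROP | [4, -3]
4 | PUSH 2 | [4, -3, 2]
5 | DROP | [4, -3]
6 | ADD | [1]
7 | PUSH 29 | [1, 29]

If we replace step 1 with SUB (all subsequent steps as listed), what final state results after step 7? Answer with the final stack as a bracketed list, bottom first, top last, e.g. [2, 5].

[-7, 29]

(re-executing from step 1 with the substitution; state before step 1: [-3, 4])
1 | SUB | [-7]
2 | PUSH -55 | [-7, -55]
3 | DROP | [-7]
4 | PUSH 2 | [-7, 2]
5 | DROP | [-7]
6 | ADD | [-7]
7 | PUSH 29 | [-7, 29]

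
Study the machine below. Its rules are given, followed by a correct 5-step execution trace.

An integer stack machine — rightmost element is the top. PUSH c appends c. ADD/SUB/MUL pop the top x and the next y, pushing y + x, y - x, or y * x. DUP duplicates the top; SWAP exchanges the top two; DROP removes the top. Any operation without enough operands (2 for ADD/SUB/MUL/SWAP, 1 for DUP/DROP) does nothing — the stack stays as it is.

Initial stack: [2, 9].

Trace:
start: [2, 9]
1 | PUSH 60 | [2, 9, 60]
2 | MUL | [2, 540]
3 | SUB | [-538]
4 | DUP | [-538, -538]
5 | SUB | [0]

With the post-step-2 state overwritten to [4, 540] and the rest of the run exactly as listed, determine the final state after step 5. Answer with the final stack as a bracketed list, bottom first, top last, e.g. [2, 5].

[0]

state after step 2 := [4, 540]
3 | SUB | [-536]
4 | DUP | [-536, -536]
5 | SUB | [0]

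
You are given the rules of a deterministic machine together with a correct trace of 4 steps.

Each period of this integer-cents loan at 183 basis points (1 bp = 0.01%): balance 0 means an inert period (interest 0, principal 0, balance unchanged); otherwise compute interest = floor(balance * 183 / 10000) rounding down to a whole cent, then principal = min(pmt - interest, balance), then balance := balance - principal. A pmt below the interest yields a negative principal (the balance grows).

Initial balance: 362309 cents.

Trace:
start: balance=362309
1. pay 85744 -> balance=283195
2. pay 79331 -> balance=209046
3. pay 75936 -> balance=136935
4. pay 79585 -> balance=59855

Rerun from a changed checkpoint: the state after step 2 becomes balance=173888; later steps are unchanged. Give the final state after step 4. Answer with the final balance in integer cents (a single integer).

state after step 2 := balance=173888
3. pay 75936 -> balance=101134
4. pay 79585 -> balance=23399

23399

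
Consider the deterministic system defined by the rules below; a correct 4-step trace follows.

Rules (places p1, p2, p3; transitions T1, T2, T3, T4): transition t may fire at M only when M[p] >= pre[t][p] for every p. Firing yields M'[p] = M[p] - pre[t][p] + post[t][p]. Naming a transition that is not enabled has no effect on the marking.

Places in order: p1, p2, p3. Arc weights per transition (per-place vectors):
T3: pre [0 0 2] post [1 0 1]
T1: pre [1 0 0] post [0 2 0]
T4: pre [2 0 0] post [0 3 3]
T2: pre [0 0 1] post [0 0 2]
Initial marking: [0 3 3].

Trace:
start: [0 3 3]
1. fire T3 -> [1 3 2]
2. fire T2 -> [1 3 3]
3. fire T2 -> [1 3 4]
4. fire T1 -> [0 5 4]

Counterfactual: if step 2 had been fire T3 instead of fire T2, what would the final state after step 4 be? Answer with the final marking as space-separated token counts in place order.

(re-executing from step 2 with the substitution; state before step 2: [1 3 2])
2. fire T3 -> [2 3 1]
3. fire T2 -> [2 3 2]
4. fire T1 -> [1 5 2]

1 5 2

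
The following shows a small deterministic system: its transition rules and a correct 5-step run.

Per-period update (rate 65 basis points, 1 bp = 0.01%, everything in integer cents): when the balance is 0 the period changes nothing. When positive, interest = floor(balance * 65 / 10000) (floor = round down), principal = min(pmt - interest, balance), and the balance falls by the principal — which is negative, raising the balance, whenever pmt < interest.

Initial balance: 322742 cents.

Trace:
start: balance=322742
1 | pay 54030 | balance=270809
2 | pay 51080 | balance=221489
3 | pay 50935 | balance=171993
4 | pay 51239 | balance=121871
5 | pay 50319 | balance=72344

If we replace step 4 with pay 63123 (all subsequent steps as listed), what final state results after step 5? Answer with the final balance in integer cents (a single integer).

(re-executing from step 4 with the substitution; state before step 4: balance=171993)
4 | pay 63123 | balance=109987
5 | pay 50319 | balance=60382

60382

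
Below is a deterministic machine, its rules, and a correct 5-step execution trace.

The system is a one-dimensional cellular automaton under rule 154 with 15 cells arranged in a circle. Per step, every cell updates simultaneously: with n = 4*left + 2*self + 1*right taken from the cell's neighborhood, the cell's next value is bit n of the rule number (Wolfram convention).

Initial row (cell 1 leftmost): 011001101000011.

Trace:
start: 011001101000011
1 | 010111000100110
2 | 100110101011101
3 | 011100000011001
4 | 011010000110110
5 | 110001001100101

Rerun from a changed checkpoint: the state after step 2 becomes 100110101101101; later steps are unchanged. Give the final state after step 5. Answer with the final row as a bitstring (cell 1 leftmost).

110001100100101

state after step 2 := 100110101101101
3 | 011100001001001
4 | 011010010110110
5 | 110001100100101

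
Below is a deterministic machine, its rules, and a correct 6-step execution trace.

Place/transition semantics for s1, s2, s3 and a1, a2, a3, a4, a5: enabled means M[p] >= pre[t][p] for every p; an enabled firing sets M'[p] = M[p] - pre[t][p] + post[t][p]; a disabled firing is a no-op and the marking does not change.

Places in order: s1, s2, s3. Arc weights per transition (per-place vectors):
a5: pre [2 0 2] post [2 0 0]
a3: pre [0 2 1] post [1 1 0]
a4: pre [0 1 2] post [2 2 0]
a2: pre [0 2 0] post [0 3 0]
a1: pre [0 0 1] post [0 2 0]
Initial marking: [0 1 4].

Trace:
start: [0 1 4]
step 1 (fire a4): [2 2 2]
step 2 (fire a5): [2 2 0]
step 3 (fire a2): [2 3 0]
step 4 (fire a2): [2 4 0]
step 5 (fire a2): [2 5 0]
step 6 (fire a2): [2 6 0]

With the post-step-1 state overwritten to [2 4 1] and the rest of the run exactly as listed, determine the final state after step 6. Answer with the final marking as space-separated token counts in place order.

2 8 1

state after step 1 := [2 4 1]
step 2 (fire a5): [2 4 1]
step 3 (fire a2): [2 5 1]
step 4 (fire a2): [2 6 1]
step 5 (fire a2): [2 7 1]
step 6 (fire a2): [2 8 1]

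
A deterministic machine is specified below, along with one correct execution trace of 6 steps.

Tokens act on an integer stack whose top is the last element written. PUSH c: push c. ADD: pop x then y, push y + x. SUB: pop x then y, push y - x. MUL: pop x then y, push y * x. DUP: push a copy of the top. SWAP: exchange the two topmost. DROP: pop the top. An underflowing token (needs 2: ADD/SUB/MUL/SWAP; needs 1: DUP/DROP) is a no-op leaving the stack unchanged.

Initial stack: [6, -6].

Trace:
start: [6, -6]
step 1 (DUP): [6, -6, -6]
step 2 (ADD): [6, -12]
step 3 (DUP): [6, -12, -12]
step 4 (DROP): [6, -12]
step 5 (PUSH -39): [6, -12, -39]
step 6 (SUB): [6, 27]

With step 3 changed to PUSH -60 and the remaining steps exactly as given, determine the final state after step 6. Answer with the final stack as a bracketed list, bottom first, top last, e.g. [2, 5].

[6, 27]

(re-executing from step 3 with the substitution; state before step 3: [6, -12])
step 3 (PUSH -60): [6, -12, -60]
step 4 (DROP): [6, -12]
step 5 (PUSH -39): [6, -12, -39]
step 6 (SUB): [6, 27]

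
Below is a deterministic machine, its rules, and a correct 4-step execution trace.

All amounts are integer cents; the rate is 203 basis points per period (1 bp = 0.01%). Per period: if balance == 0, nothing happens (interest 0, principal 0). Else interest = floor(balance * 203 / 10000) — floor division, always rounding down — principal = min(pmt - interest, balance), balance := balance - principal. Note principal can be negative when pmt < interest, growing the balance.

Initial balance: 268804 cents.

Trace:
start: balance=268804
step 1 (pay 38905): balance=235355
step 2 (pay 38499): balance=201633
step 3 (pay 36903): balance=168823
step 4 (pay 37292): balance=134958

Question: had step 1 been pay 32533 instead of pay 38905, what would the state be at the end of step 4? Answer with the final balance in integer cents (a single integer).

141726

(re-executing from step 1 with the substitution; state before step 1: balance=268804)
step 1 (pay 32533): balance=241727
step 2 (pay 38499): balance=208135
step 3 (pay 36903): balance=175457
step 4 (pay 37292): balance=141726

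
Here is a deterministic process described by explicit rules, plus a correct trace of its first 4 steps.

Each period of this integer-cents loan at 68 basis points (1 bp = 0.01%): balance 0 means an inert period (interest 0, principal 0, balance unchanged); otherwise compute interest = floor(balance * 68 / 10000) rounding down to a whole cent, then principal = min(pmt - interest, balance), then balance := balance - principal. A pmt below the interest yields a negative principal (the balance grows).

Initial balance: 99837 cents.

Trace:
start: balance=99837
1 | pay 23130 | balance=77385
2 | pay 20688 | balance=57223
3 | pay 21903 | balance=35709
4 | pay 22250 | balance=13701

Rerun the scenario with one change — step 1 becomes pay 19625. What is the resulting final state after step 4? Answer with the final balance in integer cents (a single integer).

(re-executing from step 1 with the substitution; state before step 1: balance=99837)
1 | pay 19625 | balance=80890
2 | pay 20688 | balance=60752
3 | pay 21903 | balance=39262
4 | pay 22250 | balance=17278

17278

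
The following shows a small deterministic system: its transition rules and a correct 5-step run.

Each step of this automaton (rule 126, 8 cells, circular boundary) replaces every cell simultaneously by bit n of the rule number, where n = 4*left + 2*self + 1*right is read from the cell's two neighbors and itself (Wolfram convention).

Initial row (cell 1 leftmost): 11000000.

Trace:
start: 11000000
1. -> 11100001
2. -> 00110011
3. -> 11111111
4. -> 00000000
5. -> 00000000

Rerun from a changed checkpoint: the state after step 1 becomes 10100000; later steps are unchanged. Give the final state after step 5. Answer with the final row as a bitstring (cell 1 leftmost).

state after step 1 := 10100000
2. -> 11110001
3. -> 00011011
4. -> 10111111
5. -> 11100000

11100000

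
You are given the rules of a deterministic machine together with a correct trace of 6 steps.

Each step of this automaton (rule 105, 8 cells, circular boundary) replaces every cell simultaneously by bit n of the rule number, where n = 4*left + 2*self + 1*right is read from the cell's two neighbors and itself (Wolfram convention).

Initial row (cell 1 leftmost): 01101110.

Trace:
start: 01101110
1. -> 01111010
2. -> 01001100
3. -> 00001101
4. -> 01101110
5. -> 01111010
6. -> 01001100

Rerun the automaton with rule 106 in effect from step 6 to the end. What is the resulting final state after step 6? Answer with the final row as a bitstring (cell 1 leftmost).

11001100

(re-executing step 6 under rule 106; state before step 6: 01111010)
6. -> 11001100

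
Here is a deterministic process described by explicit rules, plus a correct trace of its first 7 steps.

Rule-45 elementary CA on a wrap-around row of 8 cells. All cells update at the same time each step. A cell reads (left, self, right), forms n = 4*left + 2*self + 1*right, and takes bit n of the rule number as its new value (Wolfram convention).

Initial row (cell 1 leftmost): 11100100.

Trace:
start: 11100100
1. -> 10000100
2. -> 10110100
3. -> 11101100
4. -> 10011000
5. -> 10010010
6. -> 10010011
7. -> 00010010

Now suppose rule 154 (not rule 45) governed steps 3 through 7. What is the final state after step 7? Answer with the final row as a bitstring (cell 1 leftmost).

(re-executing steps 3..7 under rule 154; state before step 3: 10110100)
3. -> 00100011
4. -> 11010110
5. -> 10000100
6. -> 01001011
7. -> 00110010

00110010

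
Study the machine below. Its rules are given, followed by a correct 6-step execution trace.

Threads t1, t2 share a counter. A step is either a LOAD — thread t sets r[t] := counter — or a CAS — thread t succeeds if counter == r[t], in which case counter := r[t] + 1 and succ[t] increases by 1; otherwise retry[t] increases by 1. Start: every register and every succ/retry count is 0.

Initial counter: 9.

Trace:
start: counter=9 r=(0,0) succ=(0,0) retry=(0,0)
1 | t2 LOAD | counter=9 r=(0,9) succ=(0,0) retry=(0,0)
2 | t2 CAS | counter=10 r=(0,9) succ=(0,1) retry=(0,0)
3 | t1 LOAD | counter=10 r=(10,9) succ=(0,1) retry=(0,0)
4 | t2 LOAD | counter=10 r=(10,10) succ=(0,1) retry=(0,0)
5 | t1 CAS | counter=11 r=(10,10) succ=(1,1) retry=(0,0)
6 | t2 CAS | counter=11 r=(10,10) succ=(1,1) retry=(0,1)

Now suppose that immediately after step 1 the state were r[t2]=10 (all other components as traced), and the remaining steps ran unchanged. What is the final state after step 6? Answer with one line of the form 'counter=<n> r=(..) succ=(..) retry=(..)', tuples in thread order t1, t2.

counter=10 r=(9,9) succ=(1,0) retry=(0,2)

state after step 1 := counter=9 r=(0,10) succ=(0,0) retry=(0,0)
2 | t2 CAS | counter=9 r=(0,10) succ=(0,0) retry=(0,1)
3 | t1 LOAD | counter=9 r=(9,10) succ=(0,0) retry=(0,1)
4 | t2 LOAD | counter=9 r=(9,9) succ=(0,0) retry=(0,1)
5 | t1 CAS | counter=10 r=(9,9) succ=(1,0) retry=(0,1)
6 | t2 CAS | counter=10 r=(9,9) succ=(1,0) retry=(0,2)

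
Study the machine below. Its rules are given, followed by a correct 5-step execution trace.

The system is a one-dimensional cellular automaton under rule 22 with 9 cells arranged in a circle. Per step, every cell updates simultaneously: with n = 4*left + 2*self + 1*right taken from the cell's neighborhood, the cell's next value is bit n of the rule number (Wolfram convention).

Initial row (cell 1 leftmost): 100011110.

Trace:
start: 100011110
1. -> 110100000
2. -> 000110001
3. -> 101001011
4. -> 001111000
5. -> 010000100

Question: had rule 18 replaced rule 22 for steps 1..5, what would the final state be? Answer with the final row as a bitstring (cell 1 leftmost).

000001001

(re-executing steps 1..5 under rule 18; state before step 1: 100011110)
1. -> 010100000
2. -> 100010000
3. -> 010101001
4. -> 000000110
5. -> 000001001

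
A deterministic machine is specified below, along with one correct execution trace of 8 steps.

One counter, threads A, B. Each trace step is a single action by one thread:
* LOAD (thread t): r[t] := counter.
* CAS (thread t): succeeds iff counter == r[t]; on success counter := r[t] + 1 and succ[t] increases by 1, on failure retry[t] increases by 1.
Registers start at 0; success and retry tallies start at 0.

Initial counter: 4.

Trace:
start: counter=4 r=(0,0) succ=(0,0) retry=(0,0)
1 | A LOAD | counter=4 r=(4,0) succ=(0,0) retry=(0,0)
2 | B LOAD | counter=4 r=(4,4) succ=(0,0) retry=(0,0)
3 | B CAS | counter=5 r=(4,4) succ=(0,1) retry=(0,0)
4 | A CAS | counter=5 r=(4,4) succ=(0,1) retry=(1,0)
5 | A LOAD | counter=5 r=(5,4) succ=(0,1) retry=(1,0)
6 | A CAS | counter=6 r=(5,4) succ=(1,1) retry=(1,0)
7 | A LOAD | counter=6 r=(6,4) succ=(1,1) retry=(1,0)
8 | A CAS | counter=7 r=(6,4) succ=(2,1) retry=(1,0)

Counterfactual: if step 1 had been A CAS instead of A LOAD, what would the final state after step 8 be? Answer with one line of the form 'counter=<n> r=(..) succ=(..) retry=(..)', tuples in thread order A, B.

(re-executing from step 1 with the substitution; state before step 1: counter=4 r=(0,0) succ=(0,0) retry=(0,0))
1 | A CAS | counter=4 r=(0,0) succ=(0,0) retry=(1,0)
2 | B LOAD | counter=4 r=(0,4) succ=(0,0) retry=(1,0)
3 | B CAS | counter=5 r=(0,4) succ=(0,1) retry=(1,0)
4 | A CAS | counter=5 r=(0,4) succ=(0,1) retry=(2,0)
5 | A LOAD | counter=5 r=(5,4) succ=(0,1) retry=(2,0)
6 | A CAS | counter=6 r=(5,4) succ=(1,1) retry=(2,0)
7 | A LOAD | counter=6 r=(6,4) succ=(1,1) retry=(2,0)
8 | A CAS | counter=7 r=(6,4) succ=(2,1) retry=(2,0)

counter=7 r=(6,4) succ=(2,1) retry=(2,0)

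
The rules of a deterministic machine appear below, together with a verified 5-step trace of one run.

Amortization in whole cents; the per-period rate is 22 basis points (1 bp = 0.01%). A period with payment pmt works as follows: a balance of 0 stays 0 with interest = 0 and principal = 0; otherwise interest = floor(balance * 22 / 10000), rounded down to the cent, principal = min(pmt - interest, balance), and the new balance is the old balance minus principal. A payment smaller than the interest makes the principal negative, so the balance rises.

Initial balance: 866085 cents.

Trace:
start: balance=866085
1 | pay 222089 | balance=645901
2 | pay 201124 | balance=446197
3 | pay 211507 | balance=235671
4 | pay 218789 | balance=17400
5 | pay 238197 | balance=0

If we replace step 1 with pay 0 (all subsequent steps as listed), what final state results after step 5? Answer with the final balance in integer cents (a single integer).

3292

(re-executing from step 1 with the substitution; state before step 1: balance=866085)
1 | pay 0 | balance=867990
2 | pay 201124 | balance=668775
3 | pay 211507 | balance=458739
4 | pay 218789 | balance=240959
5 | pay 238197 | balance=3292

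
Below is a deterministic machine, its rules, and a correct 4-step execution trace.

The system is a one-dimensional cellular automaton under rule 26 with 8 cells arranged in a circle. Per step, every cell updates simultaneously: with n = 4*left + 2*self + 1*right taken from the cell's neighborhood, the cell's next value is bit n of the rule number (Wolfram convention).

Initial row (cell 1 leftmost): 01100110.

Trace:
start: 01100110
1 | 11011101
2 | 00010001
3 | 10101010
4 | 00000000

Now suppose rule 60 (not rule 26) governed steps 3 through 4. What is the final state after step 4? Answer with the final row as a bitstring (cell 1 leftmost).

(re-executing steps 3..4 under rule 60; state before step 3: 00010001)
3 | 10011001
4 | 01010101

01010101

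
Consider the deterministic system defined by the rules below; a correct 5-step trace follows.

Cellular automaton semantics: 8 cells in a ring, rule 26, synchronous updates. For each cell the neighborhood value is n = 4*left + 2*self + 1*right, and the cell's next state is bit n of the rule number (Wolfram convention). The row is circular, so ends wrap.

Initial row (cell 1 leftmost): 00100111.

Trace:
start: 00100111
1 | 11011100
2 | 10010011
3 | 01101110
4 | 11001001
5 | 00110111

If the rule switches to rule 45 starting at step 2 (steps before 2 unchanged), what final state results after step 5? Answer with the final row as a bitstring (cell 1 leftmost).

00110111

(re-executing steps 2..5 under rule 45; state before step 2: 11011100)
2 | 10110000
3 | 11100110
4 | 10000101
5 | 00110111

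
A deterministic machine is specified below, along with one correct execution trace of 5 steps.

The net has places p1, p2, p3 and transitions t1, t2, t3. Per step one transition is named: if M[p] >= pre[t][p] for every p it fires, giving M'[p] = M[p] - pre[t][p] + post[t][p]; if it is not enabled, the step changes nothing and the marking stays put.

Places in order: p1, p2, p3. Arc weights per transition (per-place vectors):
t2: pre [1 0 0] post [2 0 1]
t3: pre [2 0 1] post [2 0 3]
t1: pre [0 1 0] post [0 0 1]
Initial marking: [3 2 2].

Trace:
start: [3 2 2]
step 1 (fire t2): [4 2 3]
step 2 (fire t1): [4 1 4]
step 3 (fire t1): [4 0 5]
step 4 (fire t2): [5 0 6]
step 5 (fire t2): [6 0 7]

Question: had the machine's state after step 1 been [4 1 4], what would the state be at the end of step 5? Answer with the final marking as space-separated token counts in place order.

state after step 1 := [4 1 4]
step 2 (fire t1): [4 0 5]
step 3 (fire t1): [4 0 5]
step 4 (fire t2): [5 0 6]
step 5 (fire t2): [6 0 7]

6 0 7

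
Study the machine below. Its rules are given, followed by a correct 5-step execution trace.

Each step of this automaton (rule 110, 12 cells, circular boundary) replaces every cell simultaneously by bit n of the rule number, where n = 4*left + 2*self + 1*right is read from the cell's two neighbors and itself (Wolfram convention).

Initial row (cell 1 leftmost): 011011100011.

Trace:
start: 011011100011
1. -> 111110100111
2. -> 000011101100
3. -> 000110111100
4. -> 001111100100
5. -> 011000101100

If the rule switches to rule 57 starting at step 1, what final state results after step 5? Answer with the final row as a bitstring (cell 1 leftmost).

(re-executing steps 1..5 under rule 57; state before step 1: 011011100011)
1. -> 110110011010
2. -> 101101010101
3. -> 011010101011
4. -> 110101010110
5. -> 101010101101

101010101101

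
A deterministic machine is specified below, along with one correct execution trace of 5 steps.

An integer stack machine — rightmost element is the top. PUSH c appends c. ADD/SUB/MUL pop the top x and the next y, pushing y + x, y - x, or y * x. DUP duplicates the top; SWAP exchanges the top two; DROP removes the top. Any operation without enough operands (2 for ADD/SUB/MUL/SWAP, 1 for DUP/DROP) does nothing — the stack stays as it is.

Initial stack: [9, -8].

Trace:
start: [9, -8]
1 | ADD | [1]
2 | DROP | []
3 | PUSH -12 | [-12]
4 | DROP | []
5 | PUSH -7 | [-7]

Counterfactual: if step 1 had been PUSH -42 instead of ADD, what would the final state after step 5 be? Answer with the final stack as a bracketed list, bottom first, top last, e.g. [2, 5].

(re-executing from step 1 with the substitution; state before step 1: [9, -8])
1 | PUSH -42 | [9, -8, -42]
2 | DROP | [9, -8]
3 | PUSH -12 | [9, -8, -12]
4 | DROP | [9, -8]
5 | PUSH -7 | [9, -8, -7]

[9, -8, -7]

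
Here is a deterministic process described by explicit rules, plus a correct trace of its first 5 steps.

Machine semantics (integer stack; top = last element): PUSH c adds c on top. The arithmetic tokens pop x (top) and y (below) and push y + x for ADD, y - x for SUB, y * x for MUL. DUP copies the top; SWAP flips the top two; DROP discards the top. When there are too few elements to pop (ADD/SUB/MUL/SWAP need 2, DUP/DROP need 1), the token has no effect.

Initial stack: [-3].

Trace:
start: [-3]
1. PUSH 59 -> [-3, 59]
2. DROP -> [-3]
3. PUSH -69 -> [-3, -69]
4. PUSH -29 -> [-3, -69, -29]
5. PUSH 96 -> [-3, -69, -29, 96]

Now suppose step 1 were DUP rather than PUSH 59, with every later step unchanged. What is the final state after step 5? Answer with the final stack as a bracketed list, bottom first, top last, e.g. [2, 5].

[-3, -69, -29, 96]

(re-executing from step 1 with the substitution; state before step 1: [-3])
1. DUP -> [-3, -3]
2. DROP -> [-3]
3. PUSH -69 -> [-3, -69]
4. PUSH -29 -> [-3, -69, -29]
5. PUSH 96 -> [-3, -69, -29, 96]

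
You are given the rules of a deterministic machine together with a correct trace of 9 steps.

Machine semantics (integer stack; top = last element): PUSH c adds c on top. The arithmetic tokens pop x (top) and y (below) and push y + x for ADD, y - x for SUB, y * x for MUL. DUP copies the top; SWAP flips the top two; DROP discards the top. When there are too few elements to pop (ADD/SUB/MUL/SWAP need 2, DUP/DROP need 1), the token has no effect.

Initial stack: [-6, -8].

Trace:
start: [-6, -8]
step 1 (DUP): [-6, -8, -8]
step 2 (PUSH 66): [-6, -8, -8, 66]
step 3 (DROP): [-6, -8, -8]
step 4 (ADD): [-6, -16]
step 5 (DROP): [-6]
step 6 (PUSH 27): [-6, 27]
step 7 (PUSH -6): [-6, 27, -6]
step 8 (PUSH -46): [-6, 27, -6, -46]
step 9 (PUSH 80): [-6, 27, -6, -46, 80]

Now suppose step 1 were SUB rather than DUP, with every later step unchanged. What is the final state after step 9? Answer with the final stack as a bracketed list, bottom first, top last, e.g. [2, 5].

[27, -6, -46, 80]

(re-executing from step 1 with the substitution; state before step 1: [-6, -8])
step 1 (SUB): [2]
step 2 (PUSH 66): [2, 66]
step 3 (DROP): [2]
step 4 (ADD): [2]
step 5 (DROP): []
step 6 (PUSH 27): [27]
step 7 (PUSH -6): [27, -6]
step 8 (PUSH -46): [27, -6, -46]
step 9 (PUSH 80): [27, -6, -46, 80]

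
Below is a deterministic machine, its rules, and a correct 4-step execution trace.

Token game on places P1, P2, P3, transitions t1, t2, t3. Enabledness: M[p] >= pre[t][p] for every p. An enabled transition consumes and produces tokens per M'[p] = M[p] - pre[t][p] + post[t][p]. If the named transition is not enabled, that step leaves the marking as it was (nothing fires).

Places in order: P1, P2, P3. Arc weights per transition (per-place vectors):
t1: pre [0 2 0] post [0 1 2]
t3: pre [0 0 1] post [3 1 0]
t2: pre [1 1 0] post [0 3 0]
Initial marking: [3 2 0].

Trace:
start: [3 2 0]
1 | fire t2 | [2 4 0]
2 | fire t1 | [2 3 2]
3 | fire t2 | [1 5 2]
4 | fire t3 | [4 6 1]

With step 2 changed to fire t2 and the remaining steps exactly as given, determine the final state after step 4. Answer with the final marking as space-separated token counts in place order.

0 8 0

(re-executing from step 2 with the substitution; state before step 2: [2 4 0])
2 | fire t2 | [1 6 0]
3 | fire t2 | [0 8 0]
4 | fire t3 | [0 8 0]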